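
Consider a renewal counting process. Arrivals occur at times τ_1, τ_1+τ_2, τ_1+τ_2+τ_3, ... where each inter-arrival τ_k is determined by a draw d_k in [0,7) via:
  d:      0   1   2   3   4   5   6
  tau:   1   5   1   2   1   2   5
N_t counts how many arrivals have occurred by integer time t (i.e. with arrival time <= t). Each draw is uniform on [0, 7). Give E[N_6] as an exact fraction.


Inter-arrival values over d=0..6: [1, 5, 1, 2, 1, 2, 5]
Each d has probability 1/7, so the pmf of τ is: f(1) = 3/7, f(2) = 2/7, f(5) = 2/7
Renewal equation for m(n) = E[N_n]: condition on τ_1 = k (if k <= n, one arrival plus a fresh copy on the remaining n−k steps): m(n) = F(n) + Σ_{k<=n} f(k)·m(n−k), where F(n) = P(τ <= n) and m(0) = 0
m(1) = F(1) = 3/7
m(2) = F(2) + f(1)·m(1) = 5/7 + 3/7·3/7 = 44/49
m(3) = F(3) + f(1)·m(2) + f(2)·m(1) = 5/7 + 3/7·44/49 + 2/7·3/7 = 419/343
m(4) = F(4) + f(1)·m(3) + f(2)·m(2) = 5/7 + 3/7·419/343 + 2/7·44/49 = 3588/2401
m(5) = F(5) + f(1)·m(4) + f(2)·m(3) = 1 + 3/7·3588/2401 + 2/7·419/343 = 33437/16807
m(6) = F(6) + f(1)·m(5) + f(2)·m(4) + f(5)·m(1) = 1 + 3/7·33437/16807 + 2/7·3588/2401 + 2/7·3/7 = 282598/117649
E[N_6] = m(6) = 282598/117649

282598/117649


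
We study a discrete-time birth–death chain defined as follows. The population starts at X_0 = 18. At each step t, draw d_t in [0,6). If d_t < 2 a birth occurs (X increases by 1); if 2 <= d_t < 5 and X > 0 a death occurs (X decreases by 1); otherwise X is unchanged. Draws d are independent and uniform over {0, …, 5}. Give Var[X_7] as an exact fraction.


X can drop by at most 1 per step and X_0 = 18 > T = 7, so X_t >= 18 − t >= 11 > 0 for every t <= 7: the floor at 0 (the 'and X > 0' condition) never binds. Hence X_7 = X_0 + Σ_{t<7} Y_t with i.i.d. increments Y_t = y(d_t) ∈ {+1, −1, 0}.
Outcome values over d=0..5: [1, 1, -1, -1, -1, 0]
Σy = -1, Σy² = 5, M = 6
μ = -1/6 = -1/6,  σ² = 5/6 − (-1/6)² = 29/36
Independent increments: Var[X_7] = 7·σ² = 7·(29/36) = 203/36

203/36


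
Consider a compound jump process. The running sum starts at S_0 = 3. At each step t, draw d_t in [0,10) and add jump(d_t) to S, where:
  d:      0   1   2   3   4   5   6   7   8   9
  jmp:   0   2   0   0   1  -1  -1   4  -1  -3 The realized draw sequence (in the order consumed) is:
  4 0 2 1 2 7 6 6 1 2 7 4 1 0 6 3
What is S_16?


t=0: S=3, d=4, jump=1, S_1=4
t=1: S=4, d=0, jump=0, S_2=4
t=2: S=4, d=2, jump=0, S_3=4
t=3: S=4, d=1, jump=2, S_4=6
t=4: S=6, d=2, jump=0, S_5=6
t=5: S=6, d=7, jump=4, S_6=10
t=6: S=10, d=6, jump=-1, S_7=9
t=7: S=9, d=6, jump=-1, S_8=8
t=8: S=8, d=1, jump=2, S_9=10
t=9: S=10, d=2, jump=0, S_10=10
t=10: S=10, d=7, jump=4, S_11=14
t=11: S=14, d=4, jump=1, S_12=15
t=12: S=15, d=1, jump=2, S_13=17
t=13: S=17, d=0, jump=0, S_14=17
t=14: S=17, d=6, jump=-1, S_15=16
t=15: S=16, d=3, jump=0, S_16=16

16


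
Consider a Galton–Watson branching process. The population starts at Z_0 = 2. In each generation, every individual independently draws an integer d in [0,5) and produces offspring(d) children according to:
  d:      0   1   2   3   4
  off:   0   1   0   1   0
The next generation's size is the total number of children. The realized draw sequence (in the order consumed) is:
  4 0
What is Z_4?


gen 0: Z_0=2, draws=[4, 0], offspring=[0, 0], Z_1=0
gen 1: Z_1=0, draws=[], offspring=[], Z_2=0
gen 2: Z_2=0, draws=[], offspring=[], Z_3=0
gen 3: Z_3=0, draws=[], offspring=[], Z_4=0

0


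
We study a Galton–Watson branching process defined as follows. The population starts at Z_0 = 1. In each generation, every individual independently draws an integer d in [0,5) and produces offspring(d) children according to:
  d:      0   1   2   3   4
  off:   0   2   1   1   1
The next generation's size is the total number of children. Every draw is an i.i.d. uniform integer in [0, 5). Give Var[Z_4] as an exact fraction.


Outcome values over d=0..4: [0, 2, 1, 1, 1]
Σy = 5, Σy² = 7, M = 5
μ = 5/5 = 1,  σ² = 7/5 − (1)² = 2/5
V_0 = 0, E_0 = 1
V_1 = 2/5·E_0 + (1)²·V_0 = 2/5;  E_1 = 1
V_2 = 2/5·E_1 + (1)²·V_1 = 4/5;  E_2 = 1
V_3 = 2/5·E_2 + (1)²·V_2 = 6/5;  E_3 = 1
V_4 = 2/5·E_3 + (1)²·V_3 = 8/5;  E_4 = 1

8/5


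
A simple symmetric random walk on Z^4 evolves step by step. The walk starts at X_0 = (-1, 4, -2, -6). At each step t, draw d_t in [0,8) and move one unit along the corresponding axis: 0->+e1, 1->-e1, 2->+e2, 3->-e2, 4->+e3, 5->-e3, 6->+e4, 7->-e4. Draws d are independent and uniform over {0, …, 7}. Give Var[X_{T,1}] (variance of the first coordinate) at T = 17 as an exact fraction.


Outcome values over d=0..7: [1, -1, 0, 0, 0, 0, 0, 0]
Σy = 0, Σy² = 2, M = 8
μ = 0/8 = 0,  σ² = 2/8 − (0)² = 1/4
Independent increments: Var[X_17] = 17·σ² = 17·(1/4) = 17/4

17/4


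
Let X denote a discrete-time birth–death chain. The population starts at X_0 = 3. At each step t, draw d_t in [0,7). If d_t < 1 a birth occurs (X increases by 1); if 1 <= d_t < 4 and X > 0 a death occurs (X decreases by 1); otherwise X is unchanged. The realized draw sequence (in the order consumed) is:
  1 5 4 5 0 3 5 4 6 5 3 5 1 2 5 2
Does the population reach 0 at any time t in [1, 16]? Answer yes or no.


yes

t=0: X=3, d=1 → death, X_1=2
t=1: X=2, d=5 → hold, X_2=2
t=2: X=2, d=4 → hold, X_3=2
t=3: X=2, d=5 → hold, X_4=2
t=4: X=2, d=0 → birth, X_5=3
t=5: X=3, d=3 → death, X_6=2
t=6: X=2, d=5 → hold, X_7=2
t=7: X=2, d=4 → hold, X_8=2
t=8: X=2, d=6 → hold, X_9=2
t=9: X=2, d=5 → hold, X_10=2
t=10: X=2, d=3 → death, X_11=1
t=11: X=1, d=5 → hold, X_12=1
t=12: X=1, d=1 → death, X_13=0
t=13: X=0, d=2 → hold, X_14=0
t=14: X=0, d=5 → hold, X_15=0
t=15: X=0, d=2 → hold, X_16=0


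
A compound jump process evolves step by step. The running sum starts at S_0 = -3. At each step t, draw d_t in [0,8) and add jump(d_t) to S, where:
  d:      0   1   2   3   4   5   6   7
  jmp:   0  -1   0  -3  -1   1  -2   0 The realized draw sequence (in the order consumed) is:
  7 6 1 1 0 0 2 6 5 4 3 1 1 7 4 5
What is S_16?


-14

t=0: S=-3, d=7, jump=0, S_1=-3
t=1: S=-3, d=6, jump=-2, S_2=-5
t=2: S=-5, d=1, jump=-1, S_3=-6
t=3: S=-6, d=1, jump=-1, S_4=-7
t=4: S=-7, d=0, jump=0, S_5=-7
t=5: S=-7, d=0, jump=0, S_6=-7
t=6: S=-7, d=2, jump=0, S_7=-7
t=7: S=-7, d=6, jump=-2, S_8=-9
t=8: S=-9, d=5, jump=1, S_9=-8
t=9: S=-8, d=4, jump=-1, S_10=-9
t=10: S=-9, d=3, jump=-3, S_11=-12
t=11: S=-12, d=1, jump=-1, S_12=-13
t=12: S=-13, d=1, jump=-1, S_13=-14
t=13: S=-14, d=7, jump=0, S_14=-14
t=14: S=-14, d=4, jump=-1, S_15=-15
t=15: S=-15, d=5, jump=1, S_16=-14


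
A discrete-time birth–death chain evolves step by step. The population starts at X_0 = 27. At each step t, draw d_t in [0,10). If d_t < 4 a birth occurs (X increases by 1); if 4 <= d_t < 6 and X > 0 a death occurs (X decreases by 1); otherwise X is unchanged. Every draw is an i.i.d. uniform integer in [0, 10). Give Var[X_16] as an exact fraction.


224/25

X can drop by at most 1 per step and X_0 = 27 > T = 16, so X_t >= 27 − t >= 11 > 0 for every t <= 16: the floor at 0 (the 'and X > 0' condition) never binds. Hence X_16 = X_0 + Σ_{t<16} Y_t with i.i.d. increments Y_t = y(d_t) ∈ {+1, −1, 0}.
Outcome values over d=0..9: [1, 1, 1, 1, -1, -1, 0, 0, 0, 0]
Σy = 2, Σy² = 6, M = 10
μ = 2/10 = 1/5,  σ² = 6/10 − (1/5)² = 14/25
Independent increments: Var[X_16] = 16·σ² = 16·(14/25) = 224/25


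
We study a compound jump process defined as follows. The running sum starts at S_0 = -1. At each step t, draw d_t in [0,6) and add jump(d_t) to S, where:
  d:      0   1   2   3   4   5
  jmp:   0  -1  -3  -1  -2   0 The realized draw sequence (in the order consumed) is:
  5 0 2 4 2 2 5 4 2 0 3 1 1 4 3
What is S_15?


-23

t=0: S=-1, d=5, jump=0, S_1=-1
t=1: S=-1, d=0, jump=0, S_2=-1
t=2: S=-1, d=2, jump=-3, S_3=-4
t=3: S=-4, d=4, jump=-2, S_4=-6
t=4: S=-6, d=2, jump=-3, S_5=-9
t=5: S=-9, d=2, jump=-3, S_6=-12
t=6: S=-12, d=5, jump=0, S_7=-12
t=7: S=-12, d=4, jump=-2, S_8=-14
t=8: S=-14, d=2, jump=-3, S_9=-17
t=9: S=-17, d=0, jump=0, S_10=-17
t=10: S=-17, d=3, jump=-1, S_11=-18
t=11: S=-18, d=1, jump=-1, S_12=-19
t=12: S=-19, d=1, jump=-1, S_13=-20
t=13: S=-20, d=4, jump=-2, S_14=-22
t=14: S=-22, d=3, jump=-1, S_15=-23


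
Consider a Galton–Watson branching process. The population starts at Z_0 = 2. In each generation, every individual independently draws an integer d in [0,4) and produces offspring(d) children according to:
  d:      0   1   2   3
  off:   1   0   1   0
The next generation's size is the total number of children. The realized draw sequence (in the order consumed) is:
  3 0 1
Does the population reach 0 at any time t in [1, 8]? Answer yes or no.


yes

gen 0: Z_0=2, draws=[3, 0], offspring=[0, 1], Z_1=1
gen 1: Z_1=1, draws=[1], offspring=[0], Z_2=0
gen 2: Z_2=0, draws=[], offspring=[], Z_3=0
gen 3: Z_3=0, draws=[], offspring=[], Z_4=0
gen 4: Z_4=0, draws=[], offspring=[], Z_5=0
gen 5: Z_5=0, draws=[], offspring=[], Z_6=0
gen 6: Z_6=0, draws=[], offspring=[], Z_7=0
gen 7: Z_7=0, draws=[], offspring=[], Z_8=0


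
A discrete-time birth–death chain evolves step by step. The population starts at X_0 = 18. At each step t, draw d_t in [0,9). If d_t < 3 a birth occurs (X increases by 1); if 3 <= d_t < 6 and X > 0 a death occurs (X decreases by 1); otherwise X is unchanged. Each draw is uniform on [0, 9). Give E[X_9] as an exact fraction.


X can drop by at most 1 per step and X_0 = 18 > T = 9, so X_t >= 18 − t >= 9 > 0 for every t <= 9: the floor at 0 (the 'and X > 0' condition) never binds. Hence X_9 = X_0 + Σ_{t<9} Y_t with i.i.d. increments Y_t = y(d_t) ∈ {+1, −1, 0}.
Outcome values over d=0..8: [1, 1, 1, -1, -1, -1, 0, 0, 0]
Σy = 0, Σy² = 6, M = 9
μ = 0/9 = 0,  σ² = 6/9 − (0)² = 2/3
E[X_9] = 18 + 9·(0) = 18

18


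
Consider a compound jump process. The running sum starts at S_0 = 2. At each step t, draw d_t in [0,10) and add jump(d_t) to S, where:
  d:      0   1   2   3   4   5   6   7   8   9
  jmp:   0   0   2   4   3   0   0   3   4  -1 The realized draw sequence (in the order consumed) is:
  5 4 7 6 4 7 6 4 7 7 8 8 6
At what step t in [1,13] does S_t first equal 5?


2

t=0: S=2, d=5, jump=0, S_1=2
t=1: S=2, d=4, jump=3, S_2=5
t=2: S=5, d=7, jump=3, S_3=8
t=3: S=8, d=6, jump=0, S_4=8
t=4: S=8, d=4, jump=3, S_5=11
t=5: S=11, d=7, jump=3, S_6=14
t=6: S=14, d=6, jump=0, S_7=14
t=7: S=14, d=4, jump=3, S_8=17
t=8: S=17, d=7, jump=3, S_9=20
t=9: S=20, d=7, jump=3, S_10=23
t=10: S=23, d=8, jump=4, S_11=27
t=11: S=27, d=8, jump=4, S_12=31
t=12: S=31, d=6, jump=0, S_13=31


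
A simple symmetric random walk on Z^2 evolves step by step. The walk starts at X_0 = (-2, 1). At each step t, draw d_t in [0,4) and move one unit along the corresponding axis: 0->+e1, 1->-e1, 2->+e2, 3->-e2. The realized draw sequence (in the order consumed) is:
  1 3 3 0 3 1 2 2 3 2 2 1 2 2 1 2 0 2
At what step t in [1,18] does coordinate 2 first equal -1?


t=0: X=(-2, 1), d=1 → -e1, X_1=(-3, 1)
t=1: X=(-3, 1), d=3 → -e2, X_2=(-3, 0)
t=2: X=(-3, 0), d=3 → -e2, X_3=(-3, -1)
t=3: X=(-3, -1), d=0 → +e1, X_4=(-2, -1)
t=4: X=(-2, -1), d=3 → -e2, X_5=(-2, -2)
t=5: X=(-2, -2), d=1 → -e1, X_6=(-3, -2)
t=6: X=(-3, -2), d=2 → +e2, X_7=(-3, -1)
t=7: X=(-3, -1), d=2 → +e2, X_8=(-3, 0)
t=8: X=(-3, 0), d=3 → -e2, X_9=(-3, -1)
t=9: X=(-3, -1), d=2 → +e2, X_10=(-3, 0)
t=10: X=(-3, 0), d=2 → +e2, X_11=(-3, 1)
t=11: X=(-3, 1), d=1 → -e1, X_12=(-4, 1)
t=12: X=(-4, 1), d=2 → +e2, X_13=(-4, 2)
t=13: X=(-4, 2), d=2 → +e2, X_14=(-4, 3)
t=14: X=(-4, 3), d=1 → -e1, X_15=(-5, 3)
t=15: X=(-5, 3), d=2 → +e2, X_16=(-5, 4)
t=16: X=(-5, 4), d=0 → +e1, X_17=(-4, 4)
t=17: X=(-4, 4), d=2 → +e2, X_18=(-4, 5)

3


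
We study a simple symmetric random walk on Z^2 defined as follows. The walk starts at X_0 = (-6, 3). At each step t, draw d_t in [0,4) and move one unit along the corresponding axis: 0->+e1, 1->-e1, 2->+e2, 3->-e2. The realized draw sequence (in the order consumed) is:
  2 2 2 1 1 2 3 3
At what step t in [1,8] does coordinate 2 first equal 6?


t=0: X=(-6, 3), d=2 → +e2, X_1=(-6, 4)
t=1: X=(-6, 4), d=2 → +e2, X_2=(-6, 5)
t=2: X=(-6, 5), d=2 → +e2, X_3=(-6, 6)
t=3: X=(-6, 6), d=1 → -e1, X_4=(-7, 6)
t=4: X=(-7, 6), d=1 → -e1, X_5=(-8, 6)
t=5: X=(-8, 6), d=2 → +e2, X_6=(-8, 7)
t=6: X=(-8, 7), d=3 → -e2, X_7=(-8, 6)
t=7: X=(-8, 6), d=3 → -e2, X_8=(-8, 5)

3


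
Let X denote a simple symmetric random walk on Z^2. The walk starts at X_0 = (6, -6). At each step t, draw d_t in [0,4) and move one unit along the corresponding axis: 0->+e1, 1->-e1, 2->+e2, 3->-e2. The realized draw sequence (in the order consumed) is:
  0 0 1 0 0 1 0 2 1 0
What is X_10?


t=0: X=(6, -6), d=0 → +e1, X_1=(7, -6)
t=1: X=(7, -6), d=0 → +e1, X_2=(8, -6)
t=2: X=(8, -6), d=1 → -e1, X_3=(7, -6)
t=3: X=(7, -6), d=0 → +e1, X_4=(8, -6)
t=4: X=(8, -6), d=0 → +e1, X_5=(9, -6)
t=5: X=(9, -6), d=1 → -e1, X_6=(8, -6)
t=6: X=(8, -6), d=0 → +e1, X_7=(9, -6)
t=7: X=(9, -6), d=2 → +e2, X_8=(9, -5)
t=8: X=(9, -5), d=1 → -e1, X_9=(8, -5)
t=9: X=(8, -5), d=0 → +e1, X_10=(9, -5)

(9, -5)


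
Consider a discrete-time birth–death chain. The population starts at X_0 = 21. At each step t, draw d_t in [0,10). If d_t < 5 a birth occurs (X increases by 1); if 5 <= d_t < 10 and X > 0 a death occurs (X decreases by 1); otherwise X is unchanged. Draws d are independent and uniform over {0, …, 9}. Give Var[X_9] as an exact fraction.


X can drop by at most 1 per step and X_0 = 21 > T = 9, so X_t >= 21 − t >= 12 > 0 for every t <= 9: the floor at 0 (the 'and X > 0' condition) never binds. Hence X_9 = X_0 + Σ_{t<9} Y_t with i.i.d. increments Y_t = y(d_t) ∈ {+1, −1, 0}.
Outcome values over d=0..9: [1, 1, 1, 1, 1, -1, -1, -1, -1, -1]
Σy = 0, Σy² = 10, M = 10
μ = 0/10 = 0,  σ² = 10/10 − (0)² = 1
Independent increments: Var[X_9] = 9·σ² = 9·(1) = 9

9


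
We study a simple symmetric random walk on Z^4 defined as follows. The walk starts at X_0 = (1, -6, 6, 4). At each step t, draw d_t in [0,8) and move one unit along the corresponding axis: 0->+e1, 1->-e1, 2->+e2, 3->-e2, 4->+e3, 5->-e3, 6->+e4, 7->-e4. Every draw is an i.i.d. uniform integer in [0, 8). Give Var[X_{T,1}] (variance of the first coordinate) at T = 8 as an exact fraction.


2

Outcome values over d=0..7: [1, -1, 0, 0, 0, 0, 0, 0]
Σy = 0, Σy² = 2, M = 8
μ = 0/8 = 0,  σ² = 2/8 − (0)² = 1/4
Independent increments: Var[X_8] = 8·σ² = 8·(1/4) = 2


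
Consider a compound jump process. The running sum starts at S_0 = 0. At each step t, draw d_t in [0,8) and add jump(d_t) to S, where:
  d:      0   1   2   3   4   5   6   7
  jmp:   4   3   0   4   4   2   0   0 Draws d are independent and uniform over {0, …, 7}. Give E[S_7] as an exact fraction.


119/8

Outcome values over d=0..7: [4, 3, 0, 4, 4, 2, 0, 0]
Σy = 17, Σy² = 61, M = 8
μ = 17/8 = 17/8,  σ² = 61/8 − (17/8)² = 199/64
E[S_7] = 0 + 7·(17/8) = 119/8


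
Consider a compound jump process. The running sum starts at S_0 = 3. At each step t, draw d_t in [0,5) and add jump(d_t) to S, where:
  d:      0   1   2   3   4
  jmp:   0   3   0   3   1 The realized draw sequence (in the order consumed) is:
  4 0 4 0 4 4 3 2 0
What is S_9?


10

t=0: S=3, d=4, jump=1, S_1=4
t=1: S=4, d=0, jump=0, S_2=4
t=2: S=4, d=4, jump=1, S_3=5
t=3: S=5, d=0, jump=0, S_4=5
t=4: S=5, d=4, jump=1, S_5=6
t=5: S=6, d=4, jump=1, S_6=7
t=6: S=7, d=3, jump=3, S_7=10
t=7: S=10, d=2, jump=0, S_8=10
t=8: S=10, d=0, jump=0, S_9=10


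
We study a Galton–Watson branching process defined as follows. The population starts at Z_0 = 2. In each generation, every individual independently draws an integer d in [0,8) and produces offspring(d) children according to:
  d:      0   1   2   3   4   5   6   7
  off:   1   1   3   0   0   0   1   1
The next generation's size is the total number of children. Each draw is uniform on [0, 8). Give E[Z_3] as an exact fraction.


343/256

Outcome values over d=0..7: [1, 1, 3, 0, 0, 0, 1, 1]
Σy = 7, Σy² = 13, M = 8
μ = 7/8 = 7/8,  σ² = 13/8 − (7/8)² = 55/64
E[Z_0] = 2
E[Z_1] = 7/8·E[Z_0] = 7/4
E[Z_2] = 7/8·E[Z_1] = 49/32
E[Z_3] = 7/8·E[Z_2] = 343/256


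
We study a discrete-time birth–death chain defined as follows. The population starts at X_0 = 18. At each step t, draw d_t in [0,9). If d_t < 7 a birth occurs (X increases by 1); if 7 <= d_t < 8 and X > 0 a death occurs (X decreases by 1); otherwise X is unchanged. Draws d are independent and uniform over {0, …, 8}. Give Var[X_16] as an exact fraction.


X can drop by at most 1 per step and X_0 = 18 > T = 16, so X_t >= 18 − t >= 2 > 0 for every t <= 16: the floor at 0 (the 'and X > 0' condition) never binds. Hence X_16 = X_0 + Σ_{t<16} Y_t with i.i.d. increments Y_t = y(d_t) ∈ {+1, −1, 0}.
Outcome values over d=0..8: [1, 1, 1, 1, 1, 1, 1, -1, 0]
Σy = 6, Σy² = 8, M = 9
μ = 6/9 = 2/3,  σ² = 8/9 − (2/3)² = 4/9
Independent increments: Var[X_16] = 16·σ² = 16·(4/9) = 64/9

64/9


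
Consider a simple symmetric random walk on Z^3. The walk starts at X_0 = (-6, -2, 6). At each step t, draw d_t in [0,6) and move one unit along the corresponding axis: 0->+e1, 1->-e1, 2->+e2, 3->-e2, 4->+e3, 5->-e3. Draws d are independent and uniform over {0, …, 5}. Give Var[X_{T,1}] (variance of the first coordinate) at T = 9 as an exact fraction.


Outcome values over d=0..5: [1, -1, 0, 0, 0, 0]
Σy = 0, Σy² = 2, M = 6
μ = 0/6 = 0,  σ² = 2/6 − (0)² = 1/3
Independent increments: Var[X_9] = 9·σ² = 9·(1/3) = 3

3


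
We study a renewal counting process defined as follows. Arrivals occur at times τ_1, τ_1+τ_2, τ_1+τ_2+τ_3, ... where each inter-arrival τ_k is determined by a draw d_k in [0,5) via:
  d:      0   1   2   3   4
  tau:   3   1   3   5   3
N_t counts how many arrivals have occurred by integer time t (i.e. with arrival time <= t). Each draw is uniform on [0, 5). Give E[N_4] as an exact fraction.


Inter-arrival values over d=0..4: [3, 1, 3, 5, 3]
Each d has probability 1/5, so the pmf of τ is: f(1) = 1/5, f(3) = 3/5, f(5) = 1/5
Renewal equation for m(n) = E[N_n]: condition on τ_1 = k (if k <= n, one arrival plus a fresh copy on the remaining n−k steps): m(n) = F(n) + Σ_{k<=n} f(k)·m(n−k), where F(n) = P(τ <= n) and m(0) = 0
m(1) = F(1) = 1/5
m(2) = F(2) + f(1)·m(1) = 1/5 + 1/5·1/5 = 6/25
m(3) = F(3) + f(1)·m(2) = 4/5 + 1/5·6/25 = 106/125
m(4) = F(4) + f(1)·m(3) + f(3)·m(1) = 4/5 + 1/5·106/125 + 3/5·1/5 = 681/625
E[N_4] = m(4) = 681/625

681/625


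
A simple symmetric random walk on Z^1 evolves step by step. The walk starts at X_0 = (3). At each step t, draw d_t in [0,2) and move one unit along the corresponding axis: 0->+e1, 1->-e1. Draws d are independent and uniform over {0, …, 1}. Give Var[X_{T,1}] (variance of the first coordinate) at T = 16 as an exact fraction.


Outcome values over d=0..1: [1, -1]
Σy = 0, Σy² = 2, M = 2
μ = 0/2 = 0,  σ² = 2/2 − (0)² = 1
Independent increments: Var[X_16] = 16·σ² = 16·(1) = 16

16


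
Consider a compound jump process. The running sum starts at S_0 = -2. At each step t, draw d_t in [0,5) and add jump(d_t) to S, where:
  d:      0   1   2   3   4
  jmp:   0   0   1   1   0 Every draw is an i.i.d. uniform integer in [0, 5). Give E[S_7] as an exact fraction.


Outcome values over d=0..4: [0, 0, 1, 1, 0]
Σy = 2, Σy² = 2, M = 5
μ = 2/5 = 2/5,  σ² = 2/5 − (2/5)² = 6/25
E[S_7] = -2 + 7·(2/5) = 4/5

4/5


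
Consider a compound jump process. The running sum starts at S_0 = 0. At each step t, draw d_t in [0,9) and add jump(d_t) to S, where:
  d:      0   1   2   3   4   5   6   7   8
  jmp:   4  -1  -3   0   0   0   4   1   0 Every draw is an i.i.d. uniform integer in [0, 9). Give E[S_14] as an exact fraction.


70/9

Outcome values over d=0..8: [4, -1, -3, 0, 0, 0, 4, 1, 0]
Σy = 5, Σy² = 43, M = 9
μ = 5/9 = 5/9,  σ² = 43/9 − (5/9)² = 362/81
E[S_14] = 0 + 14·(5/9) = 70/9


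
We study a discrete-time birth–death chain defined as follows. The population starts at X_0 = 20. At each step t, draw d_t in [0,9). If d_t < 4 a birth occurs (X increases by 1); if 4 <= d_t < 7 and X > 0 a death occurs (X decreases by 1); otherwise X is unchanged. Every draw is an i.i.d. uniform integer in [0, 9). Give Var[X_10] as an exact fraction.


X can drop by at most 1 per step and X_0 = 20 > T = 10, so X_t >= 20 − t >= 10 > 0 for every t <= 10: the floor at 0 (the 'and X > 0' condition) never binds. Hence X_10 = X_0 + Σ_{t<10} Y_t with i.i.d. increments Y_t = y(d_t) ∈ {+1, −1, 0}.
Outcome values over d=0..8: [1, 1, 1, 1, -1, -1, -1, 0, 0]
Σy = 1, Σy² = 7, M = 9
μ = 1/9 = 1/9,  σ² = 7/9 − (1/9)² = 62/81
Independent increments: Var[X_10] = 10·σ² = 10·(62/81) = 620/81

620/81


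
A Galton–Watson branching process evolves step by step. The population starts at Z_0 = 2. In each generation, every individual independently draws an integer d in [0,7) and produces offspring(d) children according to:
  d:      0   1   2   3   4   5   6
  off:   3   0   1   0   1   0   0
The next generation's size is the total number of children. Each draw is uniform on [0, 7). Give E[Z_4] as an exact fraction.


Outcome values over d=0..6: [3, 0, 1, 0, 1, 0, 0]
Σy = 5, Σy² = 11, M = 7
μ = 5/7 = 5/7,  σ² = 11/7 − (5/7)² = 52/49
E[Z_0] = 2
E[Z_1] = 5/7·E[Z_0] = 10/7
E[Z_2] = 5/7·E[Z_1] = 50/49
E[Z_3] = 5/7·E[Z_2] = 250/343
E[Z_4] = 5/7·E[Z_3] = 1250/2401

1250/2401


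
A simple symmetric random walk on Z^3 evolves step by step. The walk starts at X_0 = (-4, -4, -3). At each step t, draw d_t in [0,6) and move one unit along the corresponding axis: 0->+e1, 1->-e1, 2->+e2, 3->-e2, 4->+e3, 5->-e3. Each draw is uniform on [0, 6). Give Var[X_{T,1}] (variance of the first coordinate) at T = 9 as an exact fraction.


Outcome values over d=0..5: [1, -1, 0, 0, 0, 0]
Σy = 0, Σy² = 2, M = 6
μ = 0/6 = 0,  σ² = 2/6 − (0)² = 1/3
Independent increments: Var[X_9] = 9·σ² = 9·(1/3) = 3

3


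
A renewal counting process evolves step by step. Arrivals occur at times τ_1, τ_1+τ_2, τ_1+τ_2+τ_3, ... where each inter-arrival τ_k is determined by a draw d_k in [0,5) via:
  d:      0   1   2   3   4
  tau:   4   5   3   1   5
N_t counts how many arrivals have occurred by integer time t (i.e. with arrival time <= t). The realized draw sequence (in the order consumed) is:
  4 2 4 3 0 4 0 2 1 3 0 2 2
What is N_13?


draw d_1=4: τ_1=5, arrival time A_1=5
draw d_2=2: τ_2=3, arrival time A_2=8
draw d_3=4: τ_3=5, arrival time A_3=13
draw d_4=3: τ_4=1, arrival time A_4=14
draw d_5=0: τ_5=4, arrival time A_5=18
draw d_6=4: τ_6=5, arrival time A_6=23
draw d_7=0: τ_7=4, arrival time A_7=27
draw d_8=2: τ_8=3, arrival time A_8=30
draw d_9=1: τ_9=5, arrival time A_9=35
draw d_10=3: τ_10=1, arrival time A_10=36
draw d_11=0: τ_11=4, arrival time A_11=40
draw d_12=2: τ_12=3, arrival time A_12=43
draw d_13=2: τ_13=3, arrival time A_13=46
N_t over t=0..13: 0:0 1:0 2:0 3:0 4:0 5:1 6:1 7:1 8:2 9:2 10:2 11:2 12:2 13:3

3


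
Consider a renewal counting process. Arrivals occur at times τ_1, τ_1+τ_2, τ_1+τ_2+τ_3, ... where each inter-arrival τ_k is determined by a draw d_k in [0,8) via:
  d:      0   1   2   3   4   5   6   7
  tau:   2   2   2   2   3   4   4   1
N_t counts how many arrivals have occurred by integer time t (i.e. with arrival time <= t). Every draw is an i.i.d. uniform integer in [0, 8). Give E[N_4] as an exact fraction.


5929/4096

Inter-arrival values over d=0..7: [2, 2, 2, 2, 3, 4, 4, 1]
Each d has probability 1/8, so the pmf of τ is: f(1) = 1/8, f(2) = 1/2, f(3) = 1/8, f(4) = 1/4
Renewal equation for m(n) = E[N_n]: condition on τ_1 = k (if k <= n, one arrival plus a fresh copy on the remaining n−k steps): m(n) = F(n) + Σ_{k<=n} f(k)·m(n−k), where F(n) = P(τ <= n) and m(0) = 0
m(1) = F(1) = 1/8
m(2) = F(2) + f(1)·m(1) = 5/8 + 1/8·1/8 = 41/64
m(3) = F(3) + f(1)·m(2) + f(2)·m(1) = 3/4 + 1/8·41/64 + 1/2·1/8 = 457/512
m(4) = F(4) + f(1)·m(3) + f(2)·m(2) + f(3)·m(1) = 1 + 1/8·457/512 + 1/2·41/64 + 1/8·1/8 = 5929/4096
E[N_4] = m(4) = 5929/4096


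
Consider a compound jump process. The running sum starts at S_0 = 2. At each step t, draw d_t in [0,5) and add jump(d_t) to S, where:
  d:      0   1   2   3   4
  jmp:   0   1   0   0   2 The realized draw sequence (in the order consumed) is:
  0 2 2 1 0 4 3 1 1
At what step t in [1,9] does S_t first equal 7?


t=0: S=2, d=0, jump=0, S_1=2
t=1: S=2, d=2, jump=0, S_2=2
t=2: S=2, d=2, jump=0, S_3=2
t=3: S=2, d=1, jump=1, S_4=3
t=4: S=3, d=0, jump=0, S_5=3
t=5: S=3, d=4, jump=2, S_6=5
t=6: S=5, d=3, jump=0, S_7=5
t=7: S=5, d=1, jump=1, S_8=6
t=8: S=6, d=1, jump=1, S_9=7

9


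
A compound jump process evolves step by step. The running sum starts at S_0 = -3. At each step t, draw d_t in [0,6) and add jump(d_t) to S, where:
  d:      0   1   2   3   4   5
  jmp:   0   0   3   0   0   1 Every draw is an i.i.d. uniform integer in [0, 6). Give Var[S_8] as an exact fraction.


88/9

Outcome values over d=0..5: [0, 0, 3, 0, 0, 1]
Σy = 4, Σy² = 10, M = 6
μ = 4/6 = 2/3,  σ² = 10/6 − (2/3)² = 11/9
Independent increments: Var[S_8] = 8·σ² = 8·(11/9) = 88/9


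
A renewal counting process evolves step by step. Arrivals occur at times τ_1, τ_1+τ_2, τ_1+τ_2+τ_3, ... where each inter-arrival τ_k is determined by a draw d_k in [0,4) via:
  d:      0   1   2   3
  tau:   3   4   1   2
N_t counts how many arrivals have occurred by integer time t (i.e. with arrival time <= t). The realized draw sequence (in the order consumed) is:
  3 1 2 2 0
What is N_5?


1

draw d_1=3: τ_1=2, arrival time A_1=2
draw d_2=1: τ_2=4, arrival time A_2=6
draw d_3=2: τ_3=1, arrival time A_3=7
draw d_4=2: τ_4=1, arrival time A_4=8
draw d_5=0: τ_5=3, arrival time A_5=11
N_t over t=0..5: 0:0 1:0 2:1 3:1 4:1 5:1


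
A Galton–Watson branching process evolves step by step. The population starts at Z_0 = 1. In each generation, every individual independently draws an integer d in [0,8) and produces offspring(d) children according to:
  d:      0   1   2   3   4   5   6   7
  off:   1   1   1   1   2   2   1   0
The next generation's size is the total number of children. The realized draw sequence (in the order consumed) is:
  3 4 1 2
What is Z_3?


gen 0: Z_0=1, draws=[3], offspring=[1], Z_1=1
gen 1: Z_1=1, draws=[4], offspring=[2], Z_2=2
gen 2: Z_2=2, draws=[1, 2], offspring=[1, 1], Z_3=2

2


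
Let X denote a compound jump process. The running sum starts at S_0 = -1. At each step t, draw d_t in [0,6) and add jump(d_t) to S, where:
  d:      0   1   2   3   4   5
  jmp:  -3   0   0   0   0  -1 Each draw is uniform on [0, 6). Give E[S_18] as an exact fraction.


Outcome values over d=0..5: [-3, 0, 0, 0, 0, -1]
Σy = -4, Σy² = 10, M = 6
μ = -4/6 = -2/3,  σ² = 10/6 − (-2/3)² = 11/9
E[S_18] = -1 + 18·(-2/3) = -13

-13


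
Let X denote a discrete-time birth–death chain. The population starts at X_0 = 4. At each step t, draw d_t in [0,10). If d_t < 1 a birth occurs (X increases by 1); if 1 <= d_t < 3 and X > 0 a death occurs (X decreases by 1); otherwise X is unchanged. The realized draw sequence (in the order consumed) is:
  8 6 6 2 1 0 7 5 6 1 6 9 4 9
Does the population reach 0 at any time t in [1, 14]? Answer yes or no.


no

t=0: X=4, d=8 → hold, X_1=4
t=1: X=4, d=6 → hold, X_2=4
t=2: X=4, d=6 → hold, X_3=4
t=3: X=4, d=2 → death, X_4=3
t=4: X=3, d=1 → death, X_5=2
t=5: X=2, d=0 → birth, X_6=3
t=6: X=3, d=7 → hold, X_7=3
t=7: X=3, d=5 → hold, X_8=3
t=8: X=3, d=6 → hold, X_9=3
t=9: X=3, d=1 → death, X_10=2
t=10: X=2, d=6 → hold, X_11=2
t=11: X=2, d=9 → hold, X_12=2
t=12: X=2, d=4 → hold, X_13=2
t=13: X=2, d=9 → hold, X_14=2


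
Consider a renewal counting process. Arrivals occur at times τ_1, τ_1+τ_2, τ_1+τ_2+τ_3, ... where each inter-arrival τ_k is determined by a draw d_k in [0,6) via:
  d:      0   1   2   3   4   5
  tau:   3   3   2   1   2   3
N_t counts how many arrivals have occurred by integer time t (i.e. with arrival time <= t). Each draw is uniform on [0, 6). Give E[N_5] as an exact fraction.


Inter-arrival values over d=0..5: [3, 3, 2, 1, 2, 3]
Each d has probability 1/6, so the pmf of τ is: f(1) = 1/6, f(2) = 1/3, f(3) = 1/2
Renewal equation for m(n) = E[N_n]: condition on τ_1 = k (if k <= n, one arrival plus a fresh copy on the remaining n−k steps): m(n) = F(n) + Σ_{k<=n} f(k)·m(n−k), where F(n) = P(τ <= n) and m(0) = 0
m(1) = F(1) = 1/6
m(2) = F(2) + f(1)·m(1) = 1/2 + 1/6·1/6 = 19/36
m(3) = F(3) + f(1)·m(2) + f(2)·m(1) = 1 + 1/6·19/36 + 1/3·1/6 = 247/216
m(4) = F(4) + f(1)·m(3) + f(2)·m(2) + f(3)·m(1) = 1 + 1/6·247/216 + 1/3·19/36 + 1/2·1/6 = 1879/1296
m(5) = F(5) + f(1)·m(4) + f(2)·m(3) + f(3)·m(2) = 1 + 1/6·1879/1296 + 1/3·247/216 + 1/2·19/36 = 14671/7776
E[N_5] = m(5) = 14671/7776

14671/7776


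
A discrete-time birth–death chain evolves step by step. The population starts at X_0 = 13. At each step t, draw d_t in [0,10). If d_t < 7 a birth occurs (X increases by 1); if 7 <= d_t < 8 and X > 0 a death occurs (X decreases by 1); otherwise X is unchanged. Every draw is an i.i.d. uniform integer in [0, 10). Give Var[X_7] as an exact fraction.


77/25

X can drop by at most 1 per step and X_0 = 13 > T = 7, so X_t >= 13 − t >= 6 > 0 for every t <= 7: the floor at 0 (the 'and X > 0' condition) never binds. Hence X_7 = X_0 + Σ_{t<7} Y_t with i.i.d. increments Y_t = y(d_t) ∈ {+1, −1, 0}.
Outcome values over d=0..9: [1, 1, 1, 1, 1, 1, 1, -1, 0, 0]
Σy = 6, Σy² = 8, M = 10
μ = 6/10 = 3/5,  σ² = 8/10 − (3/5)² = 11/25
Independent increments: Var[X_7] = 7·σ² = 7·(11/25) = 77/25


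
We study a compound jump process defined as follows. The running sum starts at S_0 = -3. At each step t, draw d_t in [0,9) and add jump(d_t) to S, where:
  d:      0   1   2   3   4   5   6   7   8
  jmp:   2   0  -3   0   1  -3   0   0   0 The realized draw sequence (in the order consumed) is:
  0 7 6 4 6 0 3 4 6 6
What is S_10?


3

t=0: S=-3, d=0, jump=2, S_1=-1
t=1: S=-1, d=7, jump=0, S_2=-1
t=2: S=-1, d=6, jump=0, S_3=-1
t=3: S=-1, d=4, jump=1, S_4=0
t=4: S=0, d=6, jump=0, S_5=0
t=5: S=0, d=0, jump=2, S_6=2
t=6: S=2, d=3, jump=0, S_7=2
t=7: S=2, d=4, jump=1, S_8=3
t=8: S=3, d=6, jump=0, S_9=3
t=9: S=3, d=6, jump=0, S_10=3


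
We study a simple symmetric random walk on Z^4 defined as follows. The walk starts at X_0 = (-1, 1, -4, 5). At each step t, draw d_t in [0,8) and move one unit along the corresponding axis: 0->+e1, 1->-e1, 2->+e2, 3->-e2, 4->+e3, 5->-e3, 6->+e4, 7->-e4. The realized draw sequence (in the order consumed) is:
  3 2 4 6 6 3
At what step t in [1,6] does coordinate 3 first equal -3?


3

t=0: X=(-1, 1, -4, 5), d=3 → -e2, X_1=(-1, 0, -4, 5)
t=1: X=(-1, 0, -4, 5), d=2 → +e2, X_2=(-1, 1, -4, 5)
t=2: X=(-1, 1, -4, 5), d=4 → +e3, X_3=(-1, 1, -3, 5)
t=3: X=(-1, 1, -3, 5), d=6 → +e4, X_4=(-1, 1, -3, 6)
t=4: X=(-1, 1, -3, 6), d=6 → +e4, X_5=(-1, 1, -3, 7)
t=5: X=(-1, 1, -3, 7), d=3 → -e2, X_6=(-1, 0, -3, 7)


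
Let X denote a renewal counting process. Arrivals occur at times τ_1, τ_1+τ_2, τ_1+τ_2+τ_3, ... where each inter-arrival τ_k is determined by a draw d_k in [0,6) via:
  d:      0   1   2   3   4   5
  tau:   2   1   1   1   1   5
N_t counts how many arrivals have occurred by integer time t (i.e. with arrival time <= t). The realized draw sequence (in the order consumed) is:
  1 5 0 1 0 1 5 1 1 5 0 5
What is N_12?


6

draw d_1=1: τ_1=1, arrival time A_1=1
draw d_2=5: τ_2=5, arrival time A_2=6
draw d_3=0: τ_3=2, arrival time A_3=8
draw d_4=1: τ_4=1, arrival time A_4=9
draw d_5=0: τ_5=2, arrival time A_5=11
draw d_6=1: τ_6=1, arrival time A_6=12
draw d_7=5: τ_7=5, arrival time A_7=17
draw d_8=1: τ_8=1, arrival time A_8=18
draw d_9=1: τ_9=1, arrival time A_9=19
draw d_10=5: τ_10=5, arrival time A_10=24
draw d_11=0: τ_11=2, arrival time A_11=26
draw d_12=5: τ_12=5, arrival time A_12=31
N_t over t=0..12: 0:0 1:1 2:1 3:1 4:1 5:1 6:2 7:2 8:3 9:4 10:4 11:5 12:6


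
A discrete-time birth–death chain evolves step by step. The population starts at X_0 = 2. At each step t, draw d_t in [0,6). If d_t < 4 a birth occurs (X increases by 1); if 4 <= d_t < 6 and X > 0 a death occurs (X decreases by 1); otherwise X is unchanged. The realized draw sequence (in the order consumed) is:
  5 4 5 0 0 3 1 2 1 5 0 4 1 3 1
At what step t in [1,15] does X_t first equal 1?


1

t=0: X=2, d=5 → death, X_1=1
t=1: X=1, d=4 → death, X_2=0
t=2: X=0, d=5 → hold, X_3=0
t=3: X=0, d=0 → birth, X_4=1
t=4: X=1, d=0 → birth, X_5=2
t=5: X=2, d=3 → birth, X_6=3
t=6: X=3, d=1 → birth, X_7=4
t=7: X=4, d=2 → birth, X_8=5
t=8: X=5, d=1 → birth, X_9=6
t=9: X=6, d=5 → death, X_10=5
t=10: X=5, d=0 → birth, X_11=6
t=11: X=6, d=4 → death, X_12=5
t=12: X=5, d=1 → birth, X_13=6
t=13: X=6, d=3 → birth, X_14=7
t=14: X=7, d=1 → birth, X_15=8


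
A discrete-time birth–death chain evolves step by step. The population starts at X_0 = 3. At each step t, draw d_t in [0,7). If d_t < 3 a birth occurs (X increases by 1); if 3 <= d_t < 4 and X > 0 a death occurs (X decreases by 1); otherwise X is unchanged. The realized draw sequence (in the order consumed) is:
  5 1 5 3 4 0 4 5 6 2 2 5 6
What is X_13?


6

t=0: X=3, d=5 → hold, X_1=3
t=1: X=3, d=1 → birth, X_2=4
t=2: X=4, d=5 → hold, X_3=4
t=3: X=4, d=3 → death, X_4=3
t=4: X=3, d=4 → hold, X_5=3
t=5: X=3, d=0 → birth, X_6=4
t=6: X=4, d=4 → hold, X_7=4
t=7: X=4, d=5 → hold, X_8=4
t=8: X=4, d=6 → hold, X_9=4
t=9: X=4, d=2 → birth, X_10=5
t=10: X=5, d=2 → birth, X_11=6
t=11: X=6, d=5 → hold, X_12=6
t=12: X=6, d=6 → hold, X_13=6


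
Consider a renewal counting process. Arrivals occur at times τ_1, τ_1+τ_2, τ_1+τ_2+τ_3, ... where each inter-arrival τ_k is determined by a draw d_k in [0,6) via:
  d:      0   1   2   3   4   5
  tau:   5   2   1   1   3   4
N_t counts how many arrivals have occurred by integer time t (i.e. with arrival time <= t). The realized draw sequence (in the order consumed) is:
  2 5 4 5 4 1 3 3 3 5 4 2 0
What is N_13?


draw d_1=2: τ_1=1, arrival time A_1=1
draw d_2=5: τ_2=4, arrival time A_2=5
draw d_3=4: τ_3=3, arrival time A_3=8
draw d_4=5: τ_4=4, arrival time A_4=12
draw d_5=4: τ_5=3, arrival time A_5=15
draw d_6=1: τ_6=2, arrival time A_6=17
draw d_7=3: τ_7=1, arrival time A_7=18
draw d_8=3: τ_8=1, arrival time A_8=19
draw d_9=3: τ_9=1, arrival time A_9=20
draw d_10=5: τ_10=4, arrival time A_10=24
draw d_11=4: τ_11=3, arrival time A_11=27
draw d_12=2: τ_12=1, arrival time A_12=28
draw d_13=0: τ_13=5, arrival time A_13=33
N_t over t=0..13: 0:0 1:1 2:1 3:1 4:1 5:2 6:2 7:2 8:3 9:3 10:3 11:3 12:4 13:4

4


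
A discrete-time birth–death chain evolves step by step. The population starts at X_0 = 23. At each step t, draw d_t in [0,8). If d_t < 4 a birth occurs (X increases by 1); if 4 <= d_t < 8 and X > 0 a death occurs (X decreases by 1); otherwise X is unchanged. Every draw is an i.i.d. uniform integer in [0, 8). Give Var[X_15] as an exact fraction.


15

X can drop by at most 1 per step and X_0 = 23 > T = 15, so X_t >= 23 − t >= 8 > 0 for every t <= 15: the floor at 0 (the 'and X > 0' condition) never binds. Hence X_15 = X_0 + Σ_{t<15} Y_t with i.i.d. increments Y_t = y(d_t) ∈ {+1, −1, 0}.
Outcome values over d=0..7: [1, 1, 1, 1, -1, -1, -1, -1]
Σy = 0, Σy² = 8, M = 8
μ = 0/8 = 0,  σ² = 8/8 − (0)² = 1
Independent increments: Var[X_15] = 15·σ² = 15·(1) = 15


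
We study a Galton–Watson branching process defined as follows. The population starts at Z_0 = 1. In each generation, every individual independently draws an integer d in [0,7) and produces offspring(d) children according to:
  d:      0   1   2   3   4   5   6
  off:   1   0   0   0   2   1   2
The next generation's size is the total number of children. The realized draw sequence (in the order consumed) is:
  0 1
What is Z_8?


gen 0: Z_0=1, draws=[0], offspring=[1], Z_1=1
gen 1: Z_1=1, draws=[1], offspring=[0], Z_2=0
gen 2: Z_2=0, draws=[], offspring=[], Z_3=0
gen 3: Z_3=0, draws=[], offspring=[], Z_4=0
gen 4: Z_4=0, draws=[], offspring=[], Z_5=0
gen 5: Z_5=0, draws=[], offspring=[], Z_6=0
gen 6: Z_6=0, draws=[], offspring=[], Z_7=0
gen 7: Z_7=0, draws=[], offspring=[], Z_8=0

0


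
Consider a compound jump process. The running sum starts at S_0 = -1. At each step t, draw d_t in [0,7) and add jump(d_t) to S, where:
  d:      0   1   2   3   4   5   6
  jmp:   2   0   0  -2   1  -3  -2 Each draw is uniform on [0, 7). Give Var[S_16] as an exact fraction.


2208/49

Outcome values over d=0..6: [2, 0, 0, -2, 1, -3, -2]
Σy = -4, Σy² = 22, M = 7
μ = -4/7 = -4/7,  σ² = 22/7 − (-4/7)² = 138/49
Independent increments: Var[S_16] = 16·σ² = 16·(138/49) = 2208/49


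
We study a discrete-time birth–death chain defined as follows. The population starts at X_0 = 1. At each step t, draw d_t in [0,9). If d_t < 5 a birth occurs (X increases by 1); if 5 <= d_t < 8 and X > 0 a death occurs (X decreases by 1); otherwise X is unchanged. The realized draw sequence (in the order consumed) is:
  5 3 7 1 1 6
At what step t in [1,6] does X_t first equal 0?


1

t=0: X=1, d=5 → death, X_1=0
t=1: X=0, d=3 → birth, X_2=1
t=2: X=1, d=7 → death, X_3=0
t=3: X=0, d=1 → birth, X_4=1
t=4: X=1, d=1 → birth, X_5=2
t=5: X=2, d=6 → death, X_6=1


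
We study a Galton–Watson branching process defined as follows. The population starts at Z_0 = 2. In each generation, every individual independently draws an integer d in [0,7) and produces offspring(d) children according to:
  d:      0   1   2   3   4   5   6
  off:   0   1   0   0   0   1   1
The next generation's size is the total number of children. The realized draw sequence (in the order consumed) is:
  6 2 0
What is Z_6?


0

gen 0: Z_0=2, draws=[6, 2], offspring=[1, 0], Z_1=1
gen 1: Z_1=1, draws=[0], offspring=[0], Z_2=0
gen 2: Z_2=0, draws=[], offspring=[], Z_3=0
gen 3: Z_3=0, draws=[], offspring=[], Z_4=0
gen 4: Z_4=0, draws=[], offspring=[], Z_5=0
gen 5: Z_5=0, draws=[], offspring=[], Z_6=0


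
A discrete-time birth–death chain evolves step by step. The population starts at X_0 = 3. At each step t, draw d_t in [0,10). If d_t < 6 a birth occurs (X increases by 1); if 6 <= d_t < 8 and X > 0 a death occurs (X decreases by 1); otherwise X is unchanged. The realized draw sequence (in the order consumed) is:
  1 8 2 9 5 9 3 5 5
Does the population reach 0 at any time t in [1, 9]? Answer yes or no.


t=0: X=3, d=1 → birth, X_1=4
t=1: X=4, d=8 → hold, X_2=4
t=2: X=4, d=2 → birth, X_3=5
t=3: X=5, d=9 → hold, X_4=5
t=4: X=5, d=5 → birth, X_5=6
t=5: X=6, d=9 → hold, X_6=6
t=6: X=6, d=3 → birth, X_7=7
t=7: X=7, d=5 → birth, X_8=8
t=8: X=8, d=5 → birth, X_9=9

no


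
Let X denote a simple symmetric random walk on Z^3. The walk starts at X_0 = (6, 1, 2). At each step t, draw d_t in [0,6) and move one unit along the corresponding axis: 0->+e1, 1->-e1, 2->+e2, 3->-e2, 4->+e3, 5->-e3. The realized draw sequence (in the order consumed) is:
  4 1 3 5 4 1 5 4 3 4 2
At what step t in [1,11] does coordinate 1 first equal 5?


2

t=0: X=(6, 1, 2), d=4 → +e3, X_1=(6, 1, 3)
t=1: X=(6, 1, 3), d=1 → -e1, X_2=(5, 1, 3)
t=2: X=(5, 1, 3), d=3 → -e2, X_3=(5, 0, 3)
t=3: X=(5, 0, 3), d=5 → -e3, X_4=(5, 0, 2)
t=4: X=(5, 0, 2), d=4 → +e3, X_5=(5, 0, 3)
t=5: X=(5, 0, 3), d=1 → -e1, X_6=(4, 0, 3)
t=6: X=(4, 0, 3), d=5 → -e3, X_7=(4, 0, 2)
t=7: X=(4, 0, 2), d=4 → +e3, X_8=(4, 0, 3)
t=8: X=(4, 0, 3), d=3 → -e2, X_9=(4, -1, 3)
t=9: X=(4, -1, 3), d=4 → +e3, X_10=(4, -1, 4)
t=10: X=(4, -1, 4), d=2 → +e2, X_11=(4, 0, 4)


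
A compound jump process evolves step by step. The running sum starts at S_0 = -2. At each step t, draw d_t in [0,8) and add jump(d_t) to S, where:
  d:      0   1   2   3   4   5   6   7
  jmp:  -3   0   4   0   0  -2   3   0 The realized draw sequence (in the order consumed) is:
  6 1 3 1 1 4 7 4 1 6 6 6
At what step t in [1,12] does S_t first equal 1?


t=0: S=-2, d=6, jump=3, S_1=1
t=1: S=1, d=1, jump=0, S_2=1
t=2: S=1, d=3, jump=0, S_3=1
t=3: S=1, d=1, jump=0, S_4=1
t=4: S=1, d=1, jump=0, S_5=1
t=5: S=1, d=4, jump=0, S_6=1
t=6: S=1, d=7, jump=0, S_7=1
t=7: S=1, d=4, jump=0, S_8=1
t=8: S=1, d=1, jump=0, S_9=1
t=9: S=1, d=6, jump=3, S_10=4
t=10: S=4, d=6, jump=3, S_11=7
t=11: S=7, d=6, jump=3, S_12=10

1
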